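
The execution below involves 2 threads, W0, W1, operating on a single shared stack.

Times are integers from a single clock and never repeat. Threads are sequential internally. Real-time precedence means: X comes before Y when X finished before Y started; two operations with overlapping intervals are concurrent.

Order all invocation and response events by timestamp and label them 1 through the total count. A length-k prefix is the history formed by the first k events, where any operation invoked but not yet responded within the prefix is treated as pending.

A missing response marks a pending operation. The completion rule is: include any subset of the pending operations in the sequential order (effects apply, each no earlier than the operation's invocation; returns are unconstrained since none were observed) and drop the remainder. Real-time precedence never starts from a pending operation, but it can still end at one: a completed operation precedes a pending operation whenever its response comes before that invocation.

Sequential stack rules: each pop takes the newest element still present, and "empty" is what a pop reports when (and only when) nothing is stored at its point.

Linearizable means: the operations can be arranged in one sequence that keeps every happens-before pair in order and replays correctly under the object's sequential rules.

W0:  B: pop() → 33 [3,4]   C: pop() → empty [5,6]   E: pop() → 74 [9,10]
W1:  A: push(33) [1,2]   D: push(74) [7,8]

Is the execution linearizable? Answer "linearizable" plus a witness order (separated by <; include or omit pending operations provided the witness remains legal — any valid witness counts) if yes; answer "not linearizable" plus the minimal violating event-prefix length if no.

1. A push(33), leaving stack <33>
2. B pop() → 33, leaving stack <>
3. C pop() → empty, leaving stack <>
4. D push(74), leaving stack <74>
5. E pop() → 74, leaving stack <>

linearizable — witness: A < B < C < D < E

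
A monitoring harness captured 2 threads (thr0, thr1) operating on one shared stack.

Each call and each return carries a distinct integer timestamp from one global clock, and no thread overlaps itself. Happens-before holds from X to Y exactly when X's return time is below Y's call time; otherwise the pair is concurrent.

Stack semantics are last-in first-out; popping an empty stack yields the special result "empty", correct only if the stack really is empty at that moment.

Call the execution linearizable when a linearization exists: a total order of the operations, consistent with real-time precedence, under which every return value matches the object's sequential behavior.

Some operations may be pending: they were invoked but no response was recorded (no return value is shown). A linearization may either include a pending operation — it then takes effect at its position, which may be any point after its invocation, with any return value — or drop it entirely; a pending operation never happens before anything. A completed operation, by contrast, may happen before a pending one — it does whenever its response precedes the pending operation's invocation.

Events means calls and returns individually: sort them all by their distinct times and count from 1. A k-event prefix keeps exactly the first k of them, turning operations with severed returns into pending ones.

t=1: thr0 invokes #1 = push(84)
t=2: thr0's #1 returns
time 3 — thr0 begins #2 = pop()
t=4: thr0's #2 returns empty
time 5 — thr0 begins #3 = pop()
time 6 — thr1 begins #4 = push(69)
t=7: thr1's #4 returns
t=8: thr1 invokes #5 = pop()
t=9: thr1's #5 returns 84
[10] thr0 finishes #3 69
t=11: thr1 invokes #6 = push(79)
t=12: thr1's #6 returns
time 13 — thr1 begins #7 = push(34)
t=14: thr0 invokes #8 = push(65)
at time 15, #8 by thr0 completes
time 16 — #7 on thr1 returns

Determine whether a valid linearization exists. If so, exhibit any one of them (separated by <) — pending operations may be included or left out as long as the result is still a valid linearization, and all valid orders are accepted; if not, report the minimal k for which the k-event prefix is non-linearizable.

not linearizable — minimal violating prefix: 4 events

through event 3 a valid linearization exists; event 4 (#2 responding at time 4) ends that
one real-time candidate order over the 2 completed operations — the stack replay rejects it
one such order, #1, #2, breaks at step 2 where #2 pop() → empty is illegal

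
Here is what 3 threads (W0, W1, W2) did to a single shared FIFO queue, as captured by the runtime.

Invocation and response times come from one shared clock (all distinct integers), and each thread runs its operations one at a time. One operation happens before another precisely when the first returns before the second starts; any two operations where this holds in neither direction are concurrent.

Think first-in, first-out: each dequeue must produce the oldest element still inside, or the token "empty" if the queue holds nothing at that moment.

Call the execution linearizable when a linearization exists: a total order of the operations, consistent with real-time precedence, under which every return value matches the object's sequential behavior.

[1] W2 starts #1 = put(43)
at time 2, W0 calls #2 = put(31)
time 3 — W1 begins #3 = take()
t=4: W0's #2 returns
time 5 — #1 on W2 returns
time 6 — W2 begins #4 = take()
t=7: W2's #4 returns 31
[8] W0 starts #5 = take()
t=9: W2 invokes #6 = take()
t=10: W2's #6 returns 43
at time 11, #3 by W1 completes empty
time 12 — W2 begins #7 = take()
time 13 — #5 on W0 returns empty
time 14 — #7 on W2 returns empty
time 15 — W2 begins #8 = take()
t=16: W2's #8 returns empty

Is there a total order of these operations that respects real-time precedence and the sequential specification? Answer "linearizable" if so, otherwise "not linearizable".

one valid linearization: #2, #1, #4, #6, #3, #5, #7, #8
step 1: #2 put(31) — queue <31>
step 2: #1 put(43) — queue <31,43>
step 3: #4 take() → 31 — queue <43>
step 4: #6 take() → 43 — queue <>
step 5: #3 take() → empty — queue <>
step 6: #5 take() → empty — queue <>
step 7: #7 take() → empty — queue <>
step 8: #8 take() → empty — queue <>

linearizable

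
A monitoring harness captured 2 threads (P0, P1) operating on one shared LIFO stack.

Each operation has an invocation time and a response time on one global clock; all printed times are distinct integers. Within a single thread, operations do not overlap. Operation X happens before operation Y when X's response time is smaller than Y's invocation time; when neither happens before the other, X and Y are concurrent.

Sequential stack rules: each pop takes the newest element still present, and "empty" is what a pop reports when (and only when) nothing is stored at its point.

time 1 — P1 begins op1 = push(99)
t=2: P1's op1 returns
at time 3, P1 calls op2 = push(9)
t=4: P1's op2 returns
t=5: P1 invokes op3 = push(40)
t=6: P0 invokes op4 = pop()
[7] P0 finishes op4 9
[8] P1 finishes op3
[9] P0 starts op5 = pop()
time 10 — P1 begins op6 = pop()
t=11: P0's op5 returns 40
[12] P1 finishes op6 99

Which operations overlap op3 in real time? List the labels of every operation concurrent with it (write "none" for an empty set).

op3 spans [5,8]; an op avoiding the whole window 5..8 is ordered, any other is concurrent
op1 [1,2]: before
op2 [3,4]: before
op4 [6,7]: concurrent
op5 [9,11]: after
op6 [10,12]: after

op4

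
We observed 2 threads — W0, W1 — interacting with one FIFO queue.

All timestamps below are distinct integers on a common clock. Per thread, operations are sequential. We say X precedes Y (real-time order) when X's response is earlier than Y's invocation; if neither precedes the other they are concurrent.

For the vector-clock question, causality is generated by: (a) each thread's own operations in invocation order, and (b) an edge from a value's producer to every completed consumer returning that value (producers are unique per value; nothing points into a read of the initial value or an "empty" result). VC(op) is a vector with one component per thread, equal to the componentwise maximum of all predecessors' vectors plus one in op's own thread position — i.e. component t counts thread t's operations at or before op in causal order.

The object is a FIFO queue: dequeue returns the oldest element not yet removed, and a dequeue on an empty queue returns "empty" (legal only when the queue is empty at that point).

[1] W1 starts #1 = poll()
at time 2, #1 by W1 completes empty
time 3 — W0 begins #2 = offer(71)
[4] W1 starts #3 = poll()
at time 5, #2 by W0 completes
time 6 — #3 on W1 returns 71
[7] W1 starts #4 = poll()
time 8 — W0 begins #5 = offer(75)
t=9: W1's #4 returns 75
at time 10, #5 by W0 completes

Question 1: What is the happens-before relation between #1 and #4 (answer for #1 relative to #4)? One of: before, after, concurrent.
Answer: before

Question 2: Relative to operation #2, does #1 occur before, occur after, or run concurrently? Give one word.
Answer: before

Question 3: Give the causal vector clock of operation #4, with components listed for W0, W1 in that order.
Answer: (2, 3)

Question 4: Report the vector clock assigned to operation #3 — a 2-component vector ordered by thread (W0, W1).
Answer: (1, 2)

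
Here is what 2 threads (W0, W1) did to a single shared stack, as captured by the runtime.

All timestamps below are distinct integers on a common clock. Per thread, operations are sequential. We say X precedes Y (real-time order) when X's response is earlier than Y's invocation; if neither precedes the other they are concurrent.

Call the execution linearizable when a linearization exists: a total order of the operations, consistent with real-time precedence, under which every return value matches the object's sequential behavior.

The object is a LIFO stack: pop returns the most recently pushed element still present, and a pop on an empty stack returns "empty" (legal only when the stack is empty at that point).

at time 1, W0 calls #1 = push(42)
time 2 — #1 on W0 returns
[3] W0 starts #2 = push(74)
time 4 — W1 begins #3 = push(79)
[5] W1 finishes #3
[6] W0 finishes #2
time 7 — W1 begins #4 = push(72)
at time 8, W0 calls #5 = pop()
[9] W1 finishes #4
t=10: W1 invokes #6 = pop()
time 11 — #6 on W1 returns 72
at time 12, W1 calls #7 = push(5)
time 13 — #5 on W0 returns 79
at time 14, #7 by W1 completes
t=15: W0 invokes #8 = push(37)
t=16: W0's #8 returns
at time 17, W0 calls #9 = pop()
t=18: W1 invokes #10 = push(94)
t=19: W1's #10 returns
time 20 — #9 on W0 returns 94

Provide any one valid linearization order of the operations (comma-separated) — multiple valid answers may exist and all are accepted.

#1, #2, #3, #4, #6, #5, #7, #8, #10, #9

after step 1 (#1 push(42)): stack <42>
after step 2 (#2 push(74)): stack <42,74>
after step 3 (#3 push(79)): stack <42,74,79>
after step 4 (#4 push(72)): stack <42,74,79,72>
after step 5 (#6 pop() → 72): stack <42,74,79>
after step 6 (#5 pop() → 79): stack <42,74>
after step 7 (#7 push(5)): stack <42,74,5>
after step 8 (#8 push(37)): stack <42,74,5,37>
after step 9 (#10 push(94)): stack <42,74,5,37,94>
after step 10 (#9 pop() → 94): stack <42,74,5,37>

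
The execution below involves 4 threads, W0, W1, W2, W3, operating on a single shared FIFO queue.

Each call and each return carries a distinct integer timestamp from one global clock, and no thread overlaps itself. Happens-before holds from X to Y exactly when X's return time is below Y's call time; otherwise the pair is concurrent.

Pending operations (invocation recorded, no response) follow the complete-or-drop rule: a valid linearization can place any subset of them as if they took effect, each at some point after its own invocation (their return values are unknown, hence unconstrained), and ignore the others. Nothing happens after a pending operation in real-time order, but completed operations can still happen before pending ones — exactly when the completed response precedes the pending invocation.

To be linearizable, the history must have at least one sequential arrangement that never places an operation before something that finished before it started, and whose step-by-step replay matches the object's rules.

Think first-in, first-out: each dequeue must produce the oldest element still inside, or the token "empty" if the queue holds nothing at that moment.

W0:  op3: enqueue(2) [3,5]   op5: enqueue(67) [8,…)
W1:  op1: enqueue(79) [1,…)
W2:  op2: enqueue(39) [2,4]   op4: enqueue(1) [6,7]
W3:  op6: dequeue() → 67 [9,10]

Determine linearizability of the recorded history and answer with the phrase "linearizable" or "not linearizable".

not linearizable

events 1..9 are fine; event 10 — the response of op6 at time 10 — makes the prefix non-linearizable
real-time-consistent orders of the 4 completed operations: 2 — all fail the FIFO queue replay
no escape via the 2 pending operations (op1, op5): every completion choice fails
e.g. op2, op3, op4, op6 (pending dropped): illegal at step 4, since op6 dequeue() → 67 cannot apply there
e.g. op3, op2, op4, op6 (pending dropped): illegal at step 4, since op6 dequeue() → 67 cannot apply there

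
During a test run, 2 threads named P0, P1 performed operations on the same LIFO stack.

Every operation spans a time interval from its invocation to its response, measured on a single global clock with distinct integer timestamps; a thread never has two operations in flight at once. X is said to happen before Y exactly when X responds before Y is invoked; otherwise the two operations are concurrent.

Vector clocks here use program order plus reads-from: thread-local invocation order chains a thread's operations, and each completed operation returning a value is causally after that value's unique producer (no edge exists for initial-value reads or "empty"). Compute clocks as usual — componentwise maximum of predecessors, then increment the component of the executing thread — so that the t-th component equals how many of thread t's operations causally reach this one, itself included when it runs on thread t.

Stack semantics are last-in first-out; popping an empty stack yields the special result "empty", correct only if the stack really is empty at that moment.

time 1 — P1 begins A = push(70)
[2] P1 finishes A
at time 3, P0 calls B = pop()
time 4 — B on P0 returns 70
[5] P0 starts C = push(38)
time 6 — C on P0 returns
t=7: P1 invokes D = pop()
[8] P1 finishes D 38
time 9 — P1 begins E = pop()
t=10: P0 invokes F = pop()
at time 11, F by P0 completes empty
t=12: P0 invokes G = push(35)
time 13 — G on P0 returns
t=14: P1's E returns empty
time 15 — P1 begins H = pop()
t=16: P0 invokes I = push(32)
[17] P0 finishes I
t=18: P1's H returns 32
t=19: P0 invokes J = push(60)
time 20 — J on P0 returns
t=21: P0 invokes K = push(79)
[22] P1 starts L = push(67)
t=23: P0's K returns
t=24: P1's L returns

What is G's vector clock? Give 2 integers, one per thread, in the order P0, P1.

(4, 1)

no predecessors for A (invoked 1): P1 increments from zero → (0, 1)
B, invoked 3, takes VC(A)=(0, 1) under max, adds 1 for P0 → (1, 1)
C, invoked 5, takes VC(B)=(1, 1) under max, adds 1 for P0 → (2, 1)
D, invoked 7, takes VC(A)=(0, 1), VC(C)=(2, 1) under max, adds 1 for P1 → (2, 2)
F, invoked 10, takes VC(C)=(2, 1) under max, adds 1 for P0 → (3, 1)
E, invoked 9, takes VC(D)=(2, 2) under max, adds 1 for P1 → (2, 3)
G, invoked 12, takes VC(F)=(3, 1) under max, adds 1 for P0 → (4, 1)
I, invoked 16, takes VC(G)=(4, 1) under max, adds 1 for P0 → (5, 1)
J, invoked 19, takes VC(I)=(5, 1) under max, adds 1 for P0 → (6, 1)
K, invoked 21, takes VC(J)=(6, 1) under max, adds 1 for P0 → (7, 1)
H, invoked 15, takes VC(E)=(2, 3), VC(I)=(5, 1) under max, adds 1 for P1 → (5, 4)
L, invoked 22, takes VC(H)=(5, 4) under max, adds 1 for P1 → (5, 5)
target: VC(G) = (4, 1)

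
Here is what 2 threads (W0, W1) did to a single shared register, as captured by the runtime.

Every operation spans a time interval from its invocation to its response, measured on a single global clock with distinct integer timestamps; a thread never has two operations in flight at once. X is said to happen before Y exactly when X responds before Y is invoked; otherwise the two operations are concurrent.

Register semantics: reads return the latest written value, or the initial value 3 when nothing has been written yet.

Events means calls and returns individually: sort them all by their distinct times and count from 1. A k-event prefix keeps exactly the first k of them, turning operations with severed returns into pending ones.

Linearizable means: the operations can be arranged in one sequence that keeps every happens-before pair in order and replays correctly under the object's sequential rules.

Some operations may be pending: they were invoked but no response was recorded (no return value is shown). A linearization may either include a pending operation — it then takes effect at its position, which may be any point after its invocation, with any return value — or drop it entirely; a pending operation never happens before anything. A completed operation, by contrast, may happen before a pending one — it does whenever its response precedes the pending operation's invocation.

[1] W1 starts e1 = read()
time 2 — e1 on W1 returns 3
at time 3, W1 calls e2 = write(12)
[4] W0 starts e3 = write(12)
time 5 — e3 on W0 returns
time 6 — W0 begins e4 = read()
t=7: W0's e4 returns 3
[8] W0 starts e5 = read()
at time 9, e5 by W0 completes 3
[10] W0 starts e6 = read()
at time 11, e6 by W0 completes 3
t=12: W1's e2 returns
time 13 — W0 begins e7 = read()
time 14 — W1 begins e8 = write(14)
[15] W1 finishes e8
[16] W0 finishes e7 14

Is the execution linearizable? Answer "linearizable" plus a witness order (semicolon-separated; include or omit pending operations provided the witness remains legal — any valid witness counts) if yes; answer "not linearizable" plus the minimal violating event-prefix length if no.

not linearizable — minimal violating prefix: 7 events

cut after 6 events: linearizable; cut after 7 events (e4 responds, time 7): not linearizable
exactly one order of the 3 completed ops respects real time; the register replay fails
include/drop combinations of the 1 pending operation (e2) were all tried; none helps
e.g. e1, e3, e4 (pending dropped): illegal at step 3, since e4 read() → 3 cannot apply there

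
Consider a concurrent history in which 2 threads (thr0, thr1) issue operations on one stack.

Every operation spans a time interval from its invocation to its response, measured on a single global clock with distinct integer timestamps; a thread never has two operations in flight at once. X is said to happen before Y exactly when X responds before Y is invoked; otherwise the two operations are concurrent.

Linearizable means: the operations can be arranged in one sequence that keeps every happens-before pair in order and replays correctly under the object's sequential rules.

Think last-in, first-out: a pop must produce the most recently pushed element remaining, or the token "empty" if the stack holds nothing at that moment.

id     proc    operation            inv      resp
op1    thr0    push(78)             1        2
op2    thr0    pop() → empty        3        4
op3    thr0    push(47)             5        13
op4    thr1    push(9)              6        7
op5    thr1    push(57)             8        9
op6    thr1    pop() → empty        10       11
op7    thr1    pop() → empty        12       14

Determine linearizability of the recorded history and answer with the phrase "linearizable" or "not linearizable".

not linearizable

through event 3 a valid linearization exists; event 4 (op2 responding at time 4) ends that
exactly one order of the 2 completed ops respects real time; the stack replay fails
one such order, op1, op2, breaks at step 2 where op2 pop() → empty is illegal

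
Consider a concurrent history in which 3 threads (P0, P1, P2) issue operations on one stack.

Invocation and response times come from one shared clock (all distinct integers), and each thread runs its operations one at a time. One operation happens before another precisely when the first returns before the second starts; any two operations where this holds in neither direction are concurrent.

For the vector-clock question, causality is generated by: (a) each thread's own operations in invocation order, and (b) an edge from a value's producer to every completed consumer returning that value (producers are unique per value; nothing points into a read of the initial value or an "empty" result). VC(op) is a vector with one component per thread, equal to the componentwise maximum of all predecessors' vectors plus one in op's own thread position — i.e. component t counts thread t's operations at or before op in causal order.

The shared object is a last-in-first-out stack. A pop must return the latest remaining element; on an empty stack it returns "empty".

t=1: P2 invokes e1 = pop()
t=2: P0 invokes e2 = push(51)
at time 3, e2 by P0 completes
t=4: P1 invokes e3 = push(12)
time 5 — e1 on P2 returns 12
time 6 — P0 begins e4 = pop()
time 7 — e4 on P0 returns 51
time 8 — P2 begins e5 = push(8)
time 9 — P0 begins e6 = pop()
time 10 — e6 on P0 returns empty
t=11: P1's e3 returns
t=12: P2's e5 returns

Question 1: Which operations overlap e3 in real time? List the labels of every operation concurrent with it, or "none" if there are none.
Answer: e1, e4, e5, e6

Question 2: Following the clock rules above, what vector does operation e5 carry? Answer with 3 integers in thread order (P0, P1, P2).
Answer: (0, 1, 2)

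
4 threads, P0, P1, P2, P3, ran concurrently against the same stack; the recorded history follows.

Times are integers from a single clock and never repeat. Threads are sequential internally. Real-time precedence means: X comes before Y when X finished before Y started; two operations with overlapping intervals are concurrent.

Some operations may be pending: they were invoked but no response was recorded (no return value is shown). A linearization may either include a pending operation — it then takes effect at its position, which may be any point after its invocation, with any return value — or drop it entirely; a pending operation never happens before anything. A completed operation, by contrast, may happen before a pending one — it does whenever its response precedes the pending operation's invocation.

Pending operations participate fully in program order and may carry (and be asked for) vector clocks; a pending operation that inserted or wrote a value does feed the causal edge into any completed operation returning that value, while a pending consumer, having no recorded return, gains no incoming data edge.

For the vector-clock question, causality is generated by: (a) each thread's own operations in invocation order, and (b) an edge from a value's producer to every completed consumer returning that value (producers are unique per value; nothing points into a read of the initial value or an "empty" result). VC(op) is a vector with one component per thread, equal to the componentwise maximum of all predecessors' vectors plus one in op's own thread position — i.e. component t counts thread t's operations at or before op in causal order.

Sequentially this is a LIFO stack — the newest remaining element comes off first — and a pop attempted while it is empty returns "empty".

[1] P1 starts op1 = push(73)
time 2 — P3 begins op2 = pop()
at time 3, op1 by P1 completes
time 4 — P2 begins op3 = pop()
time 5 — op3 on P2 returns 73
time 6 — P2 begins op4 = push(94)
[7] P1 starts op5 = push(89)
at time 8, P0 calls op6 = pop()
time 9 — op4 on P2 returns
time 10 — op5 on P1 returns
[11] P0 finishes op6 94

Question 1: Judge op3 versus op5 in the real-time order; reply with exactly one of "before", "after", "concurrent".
op3 spans [4,5], op5 spans [7,10]
resp(op3)=5 < inv(op5)=7

before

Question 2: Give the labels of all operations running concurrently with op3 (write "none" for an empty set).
op3 spans [4,5]: anything still running between times 4 and 5 counts as concurrent
op1 [1,3]: before
op2 [2,…): concurrent
op4 [6,9]: after
op5 [7,10]: after
op6 [8,11]: after

op2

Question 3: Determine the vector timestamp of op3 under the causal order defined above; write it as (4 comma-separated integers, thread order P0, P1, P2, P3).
op2, invoked 2, has no incoming edges; only P3's bump applies → (0, 0, 0, 1)
op1, invoked 1, has no incoming edges; only P1's bump applies → (0, 1, 0, 0)
op3 (invocation 4): componentwise max over VC(op1)=(0, 1, 0, 0), +1 at P2, giving (0, 1, 1, 0)
op5 (invocation 7): componentwise max over VC(op1)=(0, 1, 0, 0), +1 at P1, giving (0, 2, 0, 0)
op4 (invocation 6): componentwise max over VC(op3)=(0, 1, 1, 0), +1 at P2, giving (0, 1, 2, 0)
op6 (invocation 8): componentwise max over VC(op4)=(0, 1, 2, 0), +1 at P0, giving (1, 1, 2, 0)
target: VC(op3) = (0, 1, 1, 0)

(0, 1, 1, 0)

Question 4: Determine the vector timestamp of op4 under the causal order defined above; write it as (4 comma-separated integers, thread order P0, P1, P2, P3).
op2 (invocation 2): nothing precedes it; P3's component alone gives (0, 0, 0, 1)
op1 (invocation 1): nothing precedes it; P1's component alone gives (0, 1, 0, 0)
VC(op3, invoked at 4): max of VC(op1)=(0, 1, 0, 0), then +1 on thread P2 → (0, 1, 1, 0)
VC(op5, invoked at 7): max of VC(op1)=(0, 1, 0, 0), then +1 on thread P1 → (0, 2, 0, 0)
VC(op4, invoked at 6): max of VC(op3)=(0, 1, 1, 0), then +1 on thread P2 → (0, 1, 2, 0)
VC(op6, invoked at 8): max of VC(op4)=(0, 1, 2, 0), then +1 on thread P0 → (1, 1, 2, 0)
target: VC(op4) = (0, 1, 2, 0)

(0, 1, 2, 0)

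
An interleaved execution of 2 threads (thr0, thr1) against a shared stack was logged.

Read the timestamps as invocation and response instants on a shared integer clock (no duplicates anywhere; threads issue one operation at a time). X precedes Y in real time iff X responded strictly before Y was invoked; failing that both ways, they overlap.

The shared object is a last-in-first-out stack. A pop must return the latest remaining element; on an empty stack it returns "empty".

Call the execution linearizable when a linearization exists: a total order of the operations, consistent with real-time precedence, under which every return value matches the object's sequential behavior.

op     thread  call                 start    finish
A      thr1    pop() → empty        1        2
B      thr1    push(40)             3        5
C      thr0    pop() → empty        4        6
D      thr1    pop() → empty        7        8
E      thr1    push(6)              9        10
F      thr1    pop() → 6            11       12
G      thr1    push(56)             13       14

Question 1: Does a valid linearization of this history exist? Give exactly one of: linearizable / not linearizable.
events 1..7 are fine; event 8 — the response of D at time 8 — makes the prefix non-linearizable
real-time-consistent orders of the 4 completed operations: 2 — all fail the stack replay
e.g. A, B, C, D: illegal at step 3, since C pop() → empty cannot apply there
e.g. A, C, B, D: illegal at step 4, since D pop() → empty cannot apply there

not linearizable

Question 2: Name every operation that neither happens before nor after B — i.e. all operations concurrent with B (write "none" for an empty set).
concurrent with B ([3,5]): every op whose interval crosses 3..5
A [1,2]: before
C [4,6]: concurrent
D [7,8]: after
E [9,10]: after
F [11,12]: after
G [13,14]: after

C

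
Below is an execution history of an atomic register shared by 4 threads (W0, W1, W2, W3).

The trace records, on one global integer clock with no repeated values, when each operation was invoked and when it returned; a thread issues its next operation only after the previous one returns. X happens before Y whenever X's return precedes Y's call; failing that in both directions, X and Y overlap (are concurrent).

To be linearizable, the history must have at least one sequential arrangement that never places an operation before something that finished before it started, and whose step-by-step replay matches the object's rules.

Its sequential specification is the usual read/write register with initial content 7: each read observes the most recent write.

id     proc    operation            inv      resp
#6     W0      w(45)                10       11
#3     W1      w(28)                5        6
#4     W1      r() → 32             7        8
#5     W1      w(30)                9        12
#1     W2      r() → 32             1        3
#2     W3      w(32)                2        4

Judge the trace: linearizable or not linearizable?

not linearizable

cut after 7 events: linearizable; cut after 8 events (#4 responds, time 8): not linearizable
the 4 completed operations admit 2 real-time orders; each fails the atomic register replay
sample order #1, #2, #3, #4 stalls at step 1 — #1 r() → 32 has no legal effect
sample order #2, #1, #3, #4 stalls at step 4 — #4 r() → 32 has no legal effect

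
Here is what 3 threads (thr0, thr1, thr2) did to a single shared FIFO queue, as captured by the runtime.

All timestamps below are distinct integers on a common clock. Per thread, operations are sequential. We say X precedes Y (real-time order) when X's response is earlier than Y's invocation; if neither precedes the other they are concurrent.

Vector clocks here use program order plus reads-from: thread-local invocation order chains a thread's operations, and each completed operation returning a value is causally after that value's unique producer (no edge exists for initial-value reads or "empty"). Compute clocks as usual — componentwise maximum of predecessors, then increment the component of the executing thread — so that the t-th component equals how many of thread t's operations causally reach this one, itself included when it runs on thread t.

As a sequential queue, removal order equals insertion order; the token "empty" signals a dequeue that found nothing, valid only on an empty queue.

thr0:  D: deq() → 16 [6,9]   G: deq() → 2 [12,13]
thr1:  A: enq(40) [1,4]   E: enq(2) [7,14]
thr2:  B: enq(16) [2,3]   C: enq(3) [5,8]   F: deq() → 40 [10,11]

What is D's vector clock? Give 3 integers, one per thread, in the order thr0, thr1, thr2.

root op B, invoked 2: fresh clock plus thr2's own tick → (0, 0, 1)
root op A, invoked 1: fresh clock plus thr1's own tick → (0, 1, 0)
invoked at 5, C merges VC(B)=(0, 0, 1) and bumps thr2's slot → (0, 0, 2)
invoked at 7, E merges VC(A)=(0, 1, 0) and bumps thr1's slot → (0, 2, 0)
invoked at 6, D merges VC(B)=(0, 0, 1) and bumps thr0's slot → (1, 0, 1)
invoked at 10, F merges VC(A)=(0, 1, 0), VC(C)=(0, 0, 2) and bumps thr2's slot → (0, 1, 3)
invoked at 12, G merges VC(D)=(1, 0, 1), VC(E)=(0, 2, 0) and bumps thr0's slot → (2, 2, 1)
target: VC(D) = (1, 0, 1)

(1, 0, 1)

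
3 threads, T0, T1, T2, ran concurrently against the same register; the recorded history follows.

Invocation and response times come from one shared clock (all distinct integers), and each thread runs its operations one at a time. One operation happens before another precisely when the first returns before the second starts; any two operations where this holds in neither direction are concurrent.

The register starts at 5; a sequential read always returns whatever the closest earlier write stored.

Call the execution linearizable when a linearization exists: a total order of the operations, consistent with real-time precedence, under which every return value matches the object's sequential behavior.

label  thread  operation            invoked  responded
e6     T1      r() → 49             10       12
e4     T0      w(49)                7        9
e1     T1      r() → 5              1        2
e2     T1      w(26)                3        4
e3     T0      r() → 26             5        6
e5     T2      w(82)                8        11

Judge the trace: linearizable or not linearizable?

linearizable

witness order: e1, e2, e3, e4, e6, e5
after step 1 (e1 r() → 5): value 5
after step 2 (e2 w(26)): value 26
after step 3 (e3 r() → 26): value 26
after step 4 (e4 w(49)): value 49
after step 5 (e6 r() → 49): value 49
after step 6 (e5 w(82)): value 82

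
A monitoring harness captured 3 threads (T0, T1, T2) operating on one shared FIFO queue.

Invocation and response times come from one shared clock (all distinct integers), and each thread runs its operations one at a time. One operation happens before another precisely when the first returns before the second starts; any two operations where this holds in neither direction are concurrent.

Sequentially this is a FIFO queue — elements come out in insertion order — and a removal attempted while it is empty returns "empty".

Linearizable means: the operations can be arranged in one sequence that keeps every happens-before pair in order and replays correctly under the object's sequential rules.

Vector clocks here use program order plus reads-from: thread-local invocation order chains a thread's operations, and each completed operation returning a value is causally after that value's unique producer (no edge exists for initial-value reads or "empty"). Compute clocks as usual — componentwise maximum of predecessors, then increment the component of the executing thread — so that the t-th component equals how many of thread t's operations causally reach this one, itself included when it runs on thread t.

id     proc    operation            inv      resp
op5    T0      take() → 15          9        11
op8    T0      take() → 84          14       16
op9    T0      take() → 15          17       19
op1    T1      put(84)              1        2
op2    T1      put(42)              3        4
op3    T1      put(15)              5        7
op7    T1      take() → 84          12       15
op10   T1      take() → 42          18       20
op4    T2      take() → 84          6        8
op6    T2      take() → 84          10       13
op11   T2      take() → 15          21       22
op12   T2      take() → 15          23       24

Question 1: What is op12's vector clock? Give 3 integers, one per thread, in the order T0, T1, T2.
no predecessors for op1 (invoked 1): T1 increments from zero → (0, 1, 0)
VC(op4, invoked at 6): max of VC(op1)=(0, 1, 0), then +1 on thread T2 → (0, 1, 1)
VC(op2, invoked at 3): max of VC(op1)=(0, 1, 0), then +1 on thread T1 → (0, 2, 0)
VC(op6, invoked at 10): max of VC(op1)=(0, 1, 0), VC(op4)=(0, 1, 1), then +1 on thread T2 → (0, 1, 2)
VC(op3, invoked at 5): max of VC(op2)=(0, 2, 0), then +1 on thread T1 → (0, 3, 0)
VC(op7, invoked at 12): max of VC(op1)=(0, 1, 0), VC(op3)=(0, 3, 0), then +1 on thread T1 → (0, 4, 0)
VC(op5, invoked at 9): max of VC(op3)=(0, 3, 0), then +1 on thread T0 → (1, 3, 0)
VC(op10, invoked at 18): max of VC(op2)=(0, 2, 0), VC(op7)=(0, 4, 0), then +1 on thread T1 → (0, 5, 0)
VC(op8, invoked at 14): max of VC(op1)=(0, 1, 0), VC(op5)=(1, 3, 0), then +1 on thread T0 → (2, 3, 0)
VC(op11, invoked at 21): max of VC(op3)=(0, 3, 0), VC(op6)=(0, 1, 2), then +1 on thread T2 → (0, 3, 3)
VC(op9, invoked at 17): max of VC(op3)=(0, 3, 0), VC(op8)=(2, 3, 0), then +1 on thread T0 → (3, 3, 0)
VC(op12, invoked at 23): max of VC(op3)=(0, 3, 0), VC(op11)=(0, 3, 3), then +1 on thread T2 → (0, 3, 4)
target: VC(op12) = (0, 3, 4)

(0, 3, 4)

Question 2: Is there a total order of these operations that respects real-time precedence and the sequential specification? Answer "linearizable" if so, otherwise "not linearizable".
through event 12 a valid linearization exists; event 13 (op6 responding at time 13) ends that
all 4 real-time-respecting orders fail — 6 completed FIFO queue operations, no legal replay
every completion of the 1 pending operation (op7) was checked; none linearizes
for example op1, op2, op3, op4, op5, op6 (pending dropped) fails at step 5: op5 take() → 15 is not legal there
for example op1, op2, op3, op4, op6, op5 (pending dropped) fails at step 5: op6 take() → 84 is not legal there

not linearizable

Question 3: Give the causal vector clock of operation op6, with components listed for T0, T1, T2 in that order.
op1 (invocation 1): nothing precedes it; T1's component alone gives (0, 1, 0)
op4 (invocation 6): componentwise max over VC(op1)=(0, 1, 0), +1 at T2, giving (0, 1, 1)
op2 (invocation 3): componentwise max over VC(op1)=(0, 1, 0), +1 at T1, giving (0, 2, 0)
op6 (invocation 10): componentwise max over VC(op1)=(0, 1, 0), VC(op4)=(0, 1, 1), +1 at T2, giving (0, 1, 2)
op3 (invocation 5): componentwise max over VC(op2)=(0, 2, 0), +1 at T1, giving (0, 3, 0)
op7 (invocation 12): componentwise max over VC(op1)=(0, 1, 0), VC(op3)=(0, 3, 0), +1 at T1, giving (0, 4, 0)
op5 (invocation 9): componentwise max over VC(op3)=(0, 3, 0), +1 at T0, giving (1, 3, 0)
op10 (invocation 18): componentwise max over VC(op2)=(0, 2, 0), VC(op7)=(0, 4, 0), +1 at T1, giving (0, 5, 0)
op8 (invocation 14): componentwise max over VC(op1)=(0, 1, 0), VC(op5)=(1, 3, 0), +1 at T0, giving (2, 3, 0)
op11 (invocation 21): componentwise max over VC(op3)=(0, 3, 0), VC(op6)=(0, 1, 2), +1 at T2, giving (0, 3, 3)
op9 (invocation 17): componentwise max over VC(op3)=(0, 3, 0), VC(op8)=(2, 3, 0), +1 at T0, giving (3, 3, 0)
op12 (invocation 23): componentwise max over VC(op3)=(0, 3, 0), VC(op11)=(0, 3, 3), +1 at T2, giving (0, 3, 4)
target: VC(op6) = (0, 1, 2)

(0, 1, 2)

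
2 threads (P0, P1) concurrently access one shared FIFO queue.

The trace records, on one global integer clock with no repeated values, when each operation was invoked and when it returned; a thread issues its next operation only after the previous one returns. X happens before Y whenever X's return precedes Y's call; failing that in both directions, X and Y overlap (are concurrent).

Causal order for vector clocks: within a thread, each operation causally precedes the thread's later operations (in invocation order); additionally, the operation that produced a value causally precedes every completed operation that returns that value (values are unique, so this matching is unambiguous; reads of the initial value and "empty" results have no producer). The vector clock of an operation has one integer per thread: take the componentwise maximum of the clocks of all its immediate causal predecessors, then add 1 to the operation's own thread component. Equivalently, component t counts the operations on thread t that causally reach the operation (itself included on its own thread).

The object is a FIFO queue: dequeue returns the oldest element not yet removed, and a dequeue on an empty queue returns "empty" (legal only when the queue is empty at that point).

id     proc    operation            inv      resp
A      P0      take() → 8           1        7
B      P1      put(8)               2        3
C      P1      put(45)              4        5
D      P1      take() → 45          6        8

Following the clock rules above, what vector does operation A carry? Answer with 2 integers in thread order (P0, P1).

(1, 1)

VC(B, invoked at 2): no causal predecessors; +1 on P1 → (0, 1)
from VC(B)=(0, 1), C (invoked 4) maxes components and bumps P1 → (0, 2)
from VC(B)=(0, 1), A (invoked 1) maxes components and bumps P0 → (1, 1)
from VC(C)=(0, 2), D (invoked 6) maxes components and bumps P1 → (0, 3)
target: VC(A) = (1, 1)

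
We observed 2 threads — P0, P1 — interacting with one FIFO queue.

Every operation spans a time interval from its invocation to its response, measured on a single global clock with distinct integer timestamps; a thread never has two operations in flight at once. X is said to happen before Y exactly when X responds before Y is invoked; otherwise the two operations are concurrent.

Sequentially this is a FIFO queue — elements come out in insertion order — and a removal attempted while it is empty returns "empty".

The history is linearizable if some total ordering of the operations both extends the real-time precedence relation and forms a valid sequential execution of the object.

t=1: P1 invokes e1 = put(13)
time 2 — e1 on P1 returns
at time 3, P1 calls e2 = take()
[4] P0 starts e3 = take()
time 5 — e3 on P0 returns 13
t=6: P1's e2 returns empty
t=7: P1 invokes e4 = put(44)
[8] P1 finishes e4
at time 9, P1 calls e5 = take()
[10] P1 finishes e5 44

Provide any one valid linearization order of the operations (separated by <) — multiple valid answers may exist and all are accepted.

after step 1 (e1 put(13)): queue <13>
after step 2 (e3 take() → 13): queue <>
after step 3 (e2 take() → empty): queue <>
after step 4 (e4 put(44)): queue <44>
after step 5 (e5 take() → 44): queue <>

e1 < e3 < e2 < e4 < e5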